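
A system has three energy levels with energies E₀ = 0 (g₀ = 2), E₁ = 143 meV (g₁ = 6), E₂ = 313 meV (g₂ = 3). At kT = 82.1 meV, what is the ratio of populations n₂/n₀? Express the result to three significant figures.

0.0331

n₂/n₀ = (g₂/g₀) exp[−(E₂−E₀)/kT] = (3/2) × exp(−(313 meV)/(82.1 meV)) = (3/2) × exp(-3.8124) = 0.0331.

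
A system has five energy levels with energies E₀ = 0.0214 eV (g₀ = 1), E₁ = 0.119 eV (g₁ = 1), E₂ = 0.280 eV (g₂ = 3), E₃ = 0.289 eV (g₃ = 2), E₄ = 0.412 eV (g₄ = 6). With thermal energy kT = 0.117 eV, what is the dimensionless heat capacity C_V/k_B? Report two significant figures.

1.4

Eᵢ/kT = 0.1829, 1.017, 2.393, 2.470, 3.521.
Z = Σ gᵢe^(−Eᵢ/kT) = 1·e^(−0.1829) + 1·e^(−1.017) + 3·e^(−2.393) + 2·e^(−2.470) + 6·e^(−3.521) = 0.8329 + 0.3617 + 0.2741 + 0.1692 + 0.1774 = 1.815.
⟨E⟩ = 0.1430 eV, ⟨E²⟩ = 0.03925 eV².
C_V/k_B = (⟨E²⟩ − ⟨E⟩²)/(kT)² = (0.03925 − 0.02045)/0.01369 = 1.4.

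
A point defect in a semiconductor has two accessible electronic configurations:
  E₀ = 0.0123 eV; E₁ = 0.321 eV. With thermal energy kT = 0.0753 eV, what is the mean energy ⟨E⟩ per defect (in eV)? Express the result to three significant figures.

0.0173 eV

Eᵢ/kT = 0.16335, 4.2629.
Z = Σ e^(−Eᵢ/kT) = e^(−0.16335) + e^(−4.2629) = 0.84929 + 0.014081 = 0.86337.
⟨E⟩ = Σ Eᵢ e^(−Eᵢ/kT) / Z = (0.0123·0.84929 + 0.321·0.014081) / 0.86337 = 0.0173 eV.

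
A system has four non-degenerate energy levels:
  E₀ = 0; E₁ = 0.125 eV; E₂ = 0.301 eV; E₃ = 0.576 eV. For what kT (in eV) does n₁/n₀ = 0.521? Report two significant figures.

0.19 eV

n₁/n₀ = exp[−(E₁−E₀)/kT] = 0.521.
⇒ (E₁−E₀)/kT = ln(1/0.521) = ln(1.919) = 0.6518.
kT = 0.125 eV / 0.6518 = 0.19 eV.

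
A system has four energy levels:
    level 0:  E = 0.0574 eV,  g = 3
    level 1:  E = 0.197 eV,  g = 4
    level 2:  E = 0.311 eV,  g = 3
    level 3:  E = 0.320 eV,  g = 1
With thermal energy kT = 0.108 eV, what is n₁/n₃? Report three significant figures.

12.5

n₁/n₃ = (g₁/g₃) exp[−(E₁−E₃)/kT] = (4/1) × exp(−(-0.123 eV)/(0.108 eV)) = (4/1) × exp(1.1389) = 12.5.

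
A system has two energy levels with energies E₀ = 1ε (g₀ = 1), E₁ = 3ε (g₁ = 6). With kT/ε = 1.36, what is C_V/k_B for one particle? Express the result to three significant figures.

0.527

Eᵢ/kT = 0.73529, 2.2059.
Z = Σ gᵢe^(−Eᵢ/kT) = 1·e^(−0.73529) + 6·e^(−2.2059) = 0.47937 + 0.66091 = 1.1403.
⟨E⟩ = 2.1592 ε, ⟨E²⟩ = 5.6367 ε².
C_V/k_B = (⟨E²⟩ − ⟨E⟩²)/(kT)² = (5.6367 − 4.6621)/1.8496 = 0.527.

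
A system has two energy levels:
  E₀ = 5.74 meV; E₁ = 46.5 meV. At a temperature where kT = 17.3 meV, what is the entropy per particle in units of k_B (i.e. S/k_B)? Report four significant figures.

0.2946

Eᵢ/kT = 0.331792, 2.68786.
Z = Σ e^(−Eᵢ/kT) = e^(−0.331792) + e^(−2.68786) = 0.717637 + 0.0680264 = 0.785663.
⟨E⟩ = Σ EᵢPᵢ = 9.26920 meV.
S/k_B = ln Z + ⟨E⟩/kT = ln(0.785663) + 9.26920/17.3 = -0.241227 + 0.535792 = 0.2946.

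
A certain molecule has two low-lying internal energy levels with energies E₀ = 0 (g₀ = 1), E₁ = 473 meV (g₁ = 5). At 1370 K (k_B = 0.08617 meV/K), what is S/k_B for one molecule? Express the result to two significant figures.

k_BT = 0.08617 × 1370 K = 118.1 meV.
Eᵢ/kT = 0, 4.005.
Z = Σ gᵢe^(−Eᵢ/kT) = 1·e^(−0) + 5·e^(−4.005) = 1.000 + 0.09112 = 1.091.
⟨E⟩ = Σ EᵢPᵢ = 39.50 meV.
S/k_B = ln Z + ⟨E⟩/kT = ln(1.091) + 39.50/118.1 = 0.08709 + 0.3345 = 0.42.

0.42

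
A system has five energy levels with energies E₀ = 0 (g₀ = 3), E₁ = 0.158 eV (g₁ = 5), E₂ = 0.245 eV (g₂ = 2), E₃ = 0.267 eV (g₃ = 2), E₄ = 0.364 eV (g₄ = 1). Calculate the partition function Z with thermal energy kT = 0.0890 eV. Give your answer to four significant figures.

Eᵢ/kT = 0, 1.77528, 2.75281, 3.00000, 4.08989.
Z = Σ gᵢe^(−Eᵢ/kT) = 3·e^(−0) + 5·e^(−1.77528) + 2·e^(−2.75281) + 2·e^(−3.00000) + 1·e^(−4.08989) = 3.00000 + 0.847180 + 0.127497 + 0.0995741 + 0.0167411 = 4.09099.

Z = 4.091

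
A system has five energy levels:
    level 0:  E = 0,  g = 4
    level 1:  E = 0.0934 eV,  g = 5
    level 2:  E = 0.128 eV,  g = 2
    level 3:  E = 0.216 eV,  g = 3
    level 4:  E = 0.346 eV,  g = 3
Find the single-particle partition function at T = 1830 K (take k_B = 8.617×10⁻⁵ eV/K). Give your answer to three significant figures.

Z = 8.75

k_BT = 8.617×10⁻⁵ × 1830 K = 0.15769 eV.
Eᵢ/kT = 0, 0.59230, 0.81172, 1.3698, 2.1942.
Z = Σ gᵢe^(−Eᵢ/kT) = 4·e^(−0) + 5·e^(−0.59230) + 2·e^(−0.81172) + 3·e^(−1.3698) + 3·e^(−2.1942) = 4.0000 + 2.7653 + 0.88819 + 0.76247 + 0.33434 = 8.7503.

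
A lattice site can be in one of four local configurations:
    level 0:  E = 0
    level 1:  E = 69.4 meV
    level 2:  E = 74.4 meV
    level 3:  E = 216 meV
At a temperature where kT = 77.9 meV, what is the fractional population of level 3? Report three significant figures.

Eᵢ/kT = 0, 0.89089, 0.95507, 2.7728.
Z = Σ e^(−Eᵢ/kT) = e^(−0) + e^(−0.89089) + e^(−0.95507) + e^(−2.7728) = 1.0000 + 0.41029 + 0.38479 + 0.062487 = 1.8576.
P₃ = e^(−E₃/kT) / Z = 0.062487/1.8576 = 0.0336.

0.0336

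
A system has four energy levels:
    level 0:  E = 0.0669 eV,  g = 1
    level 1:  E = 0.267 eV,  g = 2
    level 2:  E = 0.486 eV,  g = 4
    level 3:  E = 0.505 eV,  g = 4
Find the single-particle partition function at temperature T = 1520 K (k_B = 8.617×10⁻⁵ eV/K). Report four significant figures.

k_BT = 8.617×10⁻⁵ × 1520 K = 0.130978 eV.
Eᵢ/kT = 0.510773, 2.03851, 3.71055, 3.85561.
Z = Σ gᵢe^(−Eᵢ/kT) = 1·e^(−0.510773) + 2·e^(−2.03851) + 4·e^(−3.71055) + 4·e^(−3.85561) = 0.600032 + 0.260445 + 0.0978563 + 0.0846428 = 1.04298.

Z = 1.043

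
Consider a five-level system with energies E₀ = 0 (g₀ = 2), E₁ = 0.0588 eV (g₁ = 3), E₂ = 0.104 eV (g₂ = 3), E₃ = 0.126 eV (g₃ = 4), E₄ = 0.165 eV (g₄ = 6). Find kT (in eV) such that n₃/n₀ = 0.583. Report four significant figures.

0.1022 eV

n₃/n₀ = (g₃/g₀) exp[−(E₃−E₀)/kT] = 0.583.
⇒ (E₃−E₀)/kT = ln((4/2)/0.583) = ln(3.43053) = 1.23271.
kT = 0.126 eV / 1.23271 = 0.1022 eV.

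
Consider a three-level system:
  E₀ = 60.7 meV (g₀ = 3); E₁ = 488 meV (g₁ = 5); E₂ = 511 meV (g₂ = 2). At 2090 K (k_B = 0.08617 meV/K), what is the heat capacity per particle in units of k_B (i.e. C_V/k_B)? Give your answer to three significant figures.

0.831

k_BT = 0.08617 × 2090 K = 180.10 meV.
Eᵢ/kT = 0.33703, 2.7096, 2.8373.
Z = Σ gᵢe^(−Eᵢ/kT) = 3·e^(−0.33703) + 5·e^(−2.7096) + 2·e^(−2.8373) = 2.1417 + 0.33282 + 0.11717 = 2.5917.
⟨E⟩ = 135.93 meV, ⟨E²⟩ = 45432 meV².
C_V/k_B = (⟨E²⟩ − ⟨E⟩²)/(kT)² = (45432 − 18477)/32436 = 0.831.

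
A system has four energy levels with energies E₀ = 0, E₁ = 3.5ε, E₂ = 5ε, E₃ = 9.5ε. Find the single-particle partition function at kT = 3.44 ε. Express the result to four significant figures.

Z = 1.658

Eᵢ/kT = 0, 1.01744, 1.45349, 2.76163.
Z = Σ e^(−Eᵢ/kT) = e^(−0) + e^(−1.01744) + e^(−1.45349) + e^(−2.76163) = 1.00000 + 0.361519 + 0.233753 + 0.0631887 = 1.65846.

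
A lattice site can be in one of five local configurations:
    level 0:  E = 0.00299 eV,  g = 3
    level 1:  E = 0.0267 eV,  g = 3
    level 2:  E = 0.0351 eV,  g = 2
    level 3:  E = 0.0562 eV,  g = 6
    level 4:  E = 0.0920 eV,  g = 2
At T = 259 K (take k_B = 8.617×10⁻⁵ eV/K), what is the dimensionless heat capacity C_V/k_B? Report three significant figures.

0.748

k_BT = 8.617×10⁻⁵ × 259 K = 0.022318 eV.
Eᵢ/kT = 0.13397, 1.1963, 1.5727, 2.5181, 4.1222.
Z = Σ gᵢe^(−Eᵢ/kT) = 3·e^(−0.13397) + 3·e^(−1.1963) + 2·e^(−1.5727) + 6·e^(−2.5181) + 2·e^(−4.1222) = 2.6238 + 0.90693 + 0.41497 + 0.48368 + 0.032418 = 4.4618.
⟨E⟩ = 0.017211 eV, ⟨E²⟩ = 0.00066863 eV².
C_V/k_B = (⟨E²⟩ − ⟨E⟩²)/(kT)² = (0.00066863 − 0.00029622)/0.00049809 = 0.748.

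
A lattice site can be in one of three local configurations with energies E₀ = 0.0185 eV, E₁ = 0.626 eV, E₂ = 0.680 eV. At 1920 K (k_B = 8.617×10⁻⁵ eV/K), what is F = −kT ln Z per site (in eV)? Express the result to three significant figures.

0.0114 eV

k_BT = 8.617×10⁻⁵ × 1920 K = 0.16545 eV.
Eᵢ/kT = 0.11182, 3.7836, 4.1100.
Z = Σ e^(−Eᵢ/kT) = e^(−0.11182) + e^(−3.7836) + e^(−4.1100) = 0.89421 + 0.022741 + 0.016408 = 0.93336.
F = −kT ln Z = −0.16545 × ln(0.93336) = −0.16545 × -0.068964 = 0.0114 eV.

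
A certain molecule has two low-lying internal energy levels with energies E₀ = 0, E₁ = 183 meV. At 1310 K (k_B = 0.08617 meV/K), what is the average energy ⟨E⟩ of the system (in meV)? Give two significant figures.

k_BT = 0.08617 × 1310 K = 112.9 meV.
Eᵢ/kT = 0, 1.621.
Z = Σ e^(−Eᵢ/kT) = e^(−0) + e^(−1.621) = 1.000 + 0.1977 = 1.198.
⟨E⟩ = Σ Eᵢ e^(−Eᵢ/kT) / Z = (0·1.000 + 183·0.1977) / 1.198 = 30 meV.

30 meV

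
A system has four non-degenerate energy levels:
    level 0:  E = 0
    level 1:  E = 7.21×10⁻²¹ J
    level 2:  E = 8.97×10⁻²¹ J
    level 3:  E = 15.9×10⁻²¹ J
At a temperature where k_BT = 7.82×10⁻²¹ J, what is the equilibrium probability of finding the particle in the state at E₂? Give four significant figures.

Eᵢ/kT = 0, 0.921995, 1.14706, 2.03325.
Z = Σ e^(−Eᵢ/kT) = e^(−0) + e^(−0.921995) + e^(−1.14706) + e^(−2.03325) = 1.00000 + 0.397725 + 0.317569 + 0.130909 = 1.84620.
P₂ = e^(−E₂/kT) / Z = 0.317569/1.84620 = 0.1720.

0.1720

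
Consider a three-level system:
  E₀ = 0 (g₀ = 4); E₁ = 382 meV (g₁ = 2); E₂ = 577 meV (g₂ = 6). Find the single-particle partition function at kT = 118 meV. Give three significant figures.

Z = 4.12

Eᵢ/kT = 0, 3.2373, 4.8898.
Z = Σ gᵢe^(−Eᵢ/kT) = 4·e^(−0) + 2·e^(−3.2373) + 6·e^(−4.8898) = 4.0000 + 0.078540 + 0.045138 = 4.1237.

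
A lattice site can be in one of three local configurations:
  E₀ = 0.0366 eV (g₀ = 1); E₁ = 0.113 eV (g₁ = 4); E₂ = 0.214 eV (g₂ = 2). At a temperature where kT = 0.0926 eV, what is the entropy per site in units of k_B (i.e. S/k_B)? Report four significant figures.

1.774

Eᵢ/kT = 0.395248, 1.22030, 2.31102.
Z = Σ gᵢe^(−Eᵢ/kT) = 1·e^(−0.395248) + 4·e^(−1.22030) + 2·e^(−2.31102) = 0.673513 + 1.18057 + 0.198320 = 2.05240.
⟨E⟩ = Σ EᵢPᵢ = 0.0976883 eV.
S/k_B = ln Z + ⟨E⟩/kT = ln(2.05240) + 0.0976883/0.0926 = 0.719010 + 1.05495 = 1.774.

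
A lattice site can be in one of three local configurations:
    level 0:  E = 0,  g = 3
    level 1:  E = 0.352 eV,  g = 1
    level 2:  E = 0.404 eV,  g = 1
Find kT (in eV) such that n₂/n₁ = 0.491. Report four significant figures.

n₂/n₁ = (g₂/g₁) exp[−(E₂−E₁)/kT] = 0.491.
⇒ (E₂−E₁)/kT = ln((1/1)/0.491) = ln(2.03666) = 0.711311.
kT = 0.052 eV / 0.711311 = 0.07310 eV.

0.07310 eV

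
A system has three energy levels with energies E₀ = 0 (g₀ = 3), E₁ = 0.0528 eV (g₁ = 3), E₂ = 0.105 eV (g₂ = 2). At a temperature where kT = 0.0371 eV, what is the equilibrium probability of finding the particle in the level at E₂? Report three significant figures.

Eᵢ/kT = 0, 1.4232, 2.8302.
Z = Σ gᵢe^(−Eᵢ/kT) = 3·e^(−0) + 3·e^(−1.4232) + 2·e^(−2.8302) = 3.0000 + 0.72283 + 0.11800 = 3.8408.
P₂ = g₂ e^(−E₂/kT) / Z = 0.11800/3.8408 = 0.0307.

0.0307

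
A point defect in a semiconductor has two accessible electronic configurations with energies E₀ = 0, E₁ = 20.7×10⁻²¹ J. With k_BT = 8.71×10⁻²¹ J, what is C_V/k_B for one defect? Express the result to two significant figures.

0.44

Eᵢ/kT = 0, 2.377.
Z = Σ e^(−Eᵢ/kT) = e^(−0) + e^(−2.377) = 1.000 + 0.09283 = 1.093.
⟨E⟩ = 1.758, ⟨E²⟩ = 36.39.
C_V/k_B = (⟨E²⟩ − ⟨E⟩²)/(kT)² = (36.39 − 3.091)/75.86 = 0.44.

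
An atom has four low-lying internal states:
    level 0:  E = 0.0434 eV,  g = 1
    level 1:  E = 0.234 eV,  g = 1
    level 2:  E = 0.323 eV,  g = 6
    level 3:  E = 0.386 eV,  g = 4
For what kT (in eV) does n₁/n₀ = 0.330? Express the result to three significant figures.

0.172 eV

n₁/n₀ = (g₁/g₀) exp[−(E₁−E₀)/kT] = 0.330.
⇒ (E₁−E₀)/kT = ln((1/1)/0.330) = ln(3.0303) = 1.1087.
kT = 0.1906 eV / 1.1087 = 0.172 eV.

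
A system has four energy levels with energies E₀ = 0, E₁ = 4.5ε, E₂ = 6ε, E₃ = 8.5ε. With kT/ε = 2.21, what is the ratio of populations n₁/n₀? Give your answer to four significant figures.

0.1305

n₁/n₀ = exp[−(E₁−E₀)/kT] = exp(−(4.5ε)/(2.21ε)) = exp(-2.03620) = 0.1305.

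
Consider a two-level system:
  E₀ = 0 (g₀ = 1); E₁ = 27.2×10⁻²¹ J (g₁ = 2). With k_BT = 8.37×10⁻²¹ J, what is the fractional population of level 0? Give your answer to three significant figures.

Eᵢ/kT = 0, 3.2497.
Z = Σ gᵢe^(−Eᵢ/kT) = 1·e^(−0) + 2·e^(−3.2497) = 1.0000 + 0.077572 = 1.0776.
P₀ = g₀ e^(−E₀/kT) / Z = 1.0000/1.0776 = 0.928.

0.928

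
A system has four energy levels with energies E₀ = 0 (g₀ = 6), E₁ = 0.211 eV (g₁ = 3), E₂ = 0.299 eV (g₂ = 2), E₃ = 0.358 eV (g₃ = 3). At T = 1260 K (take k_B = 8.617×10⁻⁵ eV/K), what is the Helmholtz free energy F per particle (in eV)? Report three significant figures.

k_BT = 8.617×10⁻⁵ × 1260 K = 0.10857 eV.
Eᵢ/kT = 0, 1.9434, 2.7540, 3.2974.
Z = Σ gᵢe^(−Eᵢ/kT) = 6·e^(−0) + 3·e^(−1.9434) + 2·e^(−2.7540) + 3·e^(−3.2974) = 6.0000 + 0.42965 + 0.12735 + 0.11094 = 6.6679.
F = −kT ln Z = −0.10857 × ln(6.6679) = −0.10857 × 1.8973 = -0.206 eV.

-0.206 eV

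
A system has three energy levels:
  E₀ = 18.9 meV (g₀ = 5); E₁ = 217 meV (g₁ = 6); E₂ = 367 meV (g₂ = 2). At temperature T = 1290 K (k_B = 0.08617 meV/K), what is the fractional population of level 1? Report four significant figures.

k_BT = 0.08617 × 1290 K = 111.159 meV.
Eᵢ/kT = 0.170027, 1.95216, 3.30158.
Z = Σ gᵢe^(−Eᵢ/kT) = 5·e^(−0.170027) + 6·e^(−1.95216) + 2·e^(−3.30158) = 4.21821 + 0.851803 + 0.0736499 = 5.14366.
P₁ = g₁ e^(−E₁/kT) / Z = 0.851803/5.14366 = 0.1656.

0.1656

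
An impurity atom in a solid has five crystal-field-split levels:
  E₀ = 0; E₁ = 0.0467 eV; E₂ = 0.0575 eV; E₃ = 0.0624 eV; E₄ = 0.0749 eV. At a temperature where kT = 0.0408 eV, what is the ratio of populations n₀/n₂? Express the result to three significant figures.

n₀/n₂ = exp[−(E₀−E₂)/kT] = exp(−(-0.0575 eV)/(0.0408 eV)) = exp(1.4093) = 4.09.

4.09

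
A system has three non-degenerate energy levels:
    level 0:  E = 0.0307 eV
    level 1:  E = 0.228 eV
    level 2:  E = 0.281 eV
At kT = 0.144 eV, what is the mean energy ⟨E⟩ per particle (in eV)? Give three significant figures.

Eᵢ/kT = 0.21319, 1.5833, 1.9514.
Z = Σ e^(−Eᵢ/kT) = e^(−0.21319) + e^(−1.5833) + e^(−1.9514) = 0.80800 + 0.20530 + 0.14208 = 1.1554.
⟨E⟩ = Σ Eᵢ e^(−Eᵢ/kT) / Z = (0.0307·0.80800 + 0.228·0.20530 + 0.281·0.14208) / 1.1554 = 0.0965 eV.

0.0965 eV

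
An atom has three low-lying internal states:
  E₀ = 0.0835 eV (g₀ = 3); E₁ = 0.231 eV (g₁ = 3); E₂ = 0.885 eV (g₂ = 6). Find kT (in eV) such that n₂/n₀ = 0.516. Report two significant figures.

0.59 eV

n₂/n₀ = (g₂/g₀) exp[−(E₂−E₀)/kT] = 0.516.
⇒ (E₂−E₀)/kT = ln((6/3)/0.516) = ln(3.876) = 1.355.
kT = 0.8015 eV / 1.355 = 0.59 eV.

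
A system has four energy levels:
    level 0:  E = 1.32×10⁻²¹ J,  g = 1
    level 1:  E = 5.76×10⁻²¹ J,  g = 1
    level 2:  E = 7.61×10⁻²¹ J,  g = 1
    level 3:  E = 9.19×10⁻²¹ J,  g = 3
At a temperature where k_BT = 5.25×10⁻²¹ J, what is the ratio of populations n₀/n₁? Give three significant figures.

n₀/n₁ = (g₀/g₁) exp[−(E₀−E₁)/kT] = (1/1) × exp(−(-4.44 ×10⁻²¹ J)/(5.25 ×10⁻²¹ J)) = (1/1) × exp(0.84571) = 2.33.

2.33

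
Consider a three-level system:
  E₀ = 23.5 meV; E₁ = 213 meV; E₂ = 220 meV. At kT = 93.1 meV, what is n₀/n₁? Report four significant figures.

7.656

n₀/n₁ = exp[−(E₀−E₁)/kT] = exp(−(-189.5 meV)/(93.1 meV)) = exp(2.03545) = 7.656.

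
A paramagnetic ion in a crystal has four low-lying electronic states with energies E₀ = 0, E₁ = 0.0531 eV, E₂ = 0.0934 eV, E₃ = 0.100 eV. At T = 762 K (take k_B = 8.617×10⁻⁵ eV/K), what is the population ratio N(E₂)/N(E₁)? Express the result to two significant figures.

0.54

k_BT = 8.617×10⁻⁵ × 762 K = 0.06566 eV.
n₂/n₁ = exp[−(E₂−E₁)/kT] = exp(−(0.0403 eV)/(0.06566 eV)) = exp(-0.6138) = 0.54.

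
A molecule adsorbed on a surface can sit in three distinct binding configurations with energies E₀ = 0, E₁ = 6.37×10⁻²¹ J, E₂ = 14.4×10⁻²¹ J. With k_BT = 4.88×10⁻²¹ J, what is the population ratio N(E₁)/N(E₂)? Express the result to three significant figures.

5.18

n₁/n₂ = exp[−(E₁−E₂)/kT] = exp(−(-8.03 ×10⁻²¹ J)/(4.88 ×10⁻²¹ J)) = exp(1.6455) = 5.18.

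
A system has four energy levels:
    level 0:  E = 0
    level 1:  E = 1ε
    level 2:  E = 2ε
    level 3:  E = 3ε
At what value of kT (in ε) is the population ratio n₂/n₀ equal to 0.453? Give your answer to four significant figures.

2.526 ε

n₂/n₀ = exp[−(E₂−E₀)/kT] = 0.453.
⇒ (E₂−E₀)/kT = ln(1/0.453) = ln(2.20751) = 0.791865.
kT = 2ε / 0.791865 = 2.526 ε.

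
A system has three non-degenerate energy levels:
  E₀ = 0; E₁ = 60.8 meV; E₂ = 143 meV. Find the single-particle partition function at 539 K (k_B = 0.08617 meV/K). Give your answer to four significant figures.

Z = 1.316

k_BT = 0.08617 × 539 K = 46.4456 meV.
Eᵢ/kT = 0, 1.30906, 3.07887.
Z = Σ e^(−Eᵢ/kT) = e^(−0) + e^(−1.30906) + e^(−3.07887) = 1.00000 + 0.270074 + 0.0460112 = 1.31609.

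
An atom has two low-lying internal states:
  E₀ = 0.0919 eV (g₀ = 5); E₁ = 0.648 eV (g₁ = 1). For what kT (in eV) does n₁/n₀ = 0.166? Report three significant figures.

2.98 eV

n₁/n₀ = (g₁/g₀) exp[−(E₁−E₀)/kT] = 0.166.
⇒ (E₁−E₀)/kT = ln((1/5)/0.166) = ln(1.2048) = 0.18631.
kT = 0.5561 eV / 0.18631 = 2.98 eV.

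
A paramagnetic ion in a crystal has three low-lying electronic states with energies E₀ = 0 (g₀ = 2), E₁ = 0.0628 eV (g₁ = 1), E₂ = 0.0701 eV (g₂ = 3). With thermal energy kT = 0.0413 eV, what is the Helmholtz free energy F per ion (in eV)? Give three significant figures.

-0.0421 eV

Eᵢ/kT = 0, 1.5206, 1.6973.
Z = Σ gᵢe^(−Eᵢ/kT) = 2·e^(−0) + 1·e^(−1.5206) + 3·e^(−1.6973) = 2.0000 + 0.21858 + 0.54953 = 2.7681.
F = −kT ln Z = −0.0413 × ln(2.7681) = −0.0413 × 1.0182 = -0.0421 eV.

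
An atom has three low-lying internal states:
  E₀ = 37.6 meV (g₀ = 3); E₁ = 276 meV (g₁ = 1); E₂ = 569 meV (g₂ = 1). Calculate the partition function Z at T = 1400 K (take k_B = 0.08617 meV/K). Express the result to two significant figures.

Z = 2.3

k_BT = 0.08617 × 1400 K = 120.6 meV.
Eᵢ/kT = 0.3118, 2.289, 4.718.
Z = Σ gᵢe^(−Eᵢ/kT) = 3·e^(−0.3118) + 1·e^(−2.289) + 1·e^(−4.718) = 2.196 + 0.1014 + 0.008933 = 2.306.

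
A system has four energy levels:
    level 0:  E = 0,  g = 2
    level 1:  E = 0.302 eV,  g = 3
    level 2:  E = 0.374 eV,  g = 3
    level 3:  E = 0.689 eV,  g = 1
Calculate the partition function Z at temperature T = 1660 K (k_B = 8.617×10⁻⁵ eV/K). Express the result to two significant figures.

k_BT = 8.617×10⁻⁵ × 1660 K = 0.1430 eV.
Eᵢ/kT = 0, 2.112, 2.615, 4.818.
Z = Σ gᵢe^(−Eᵢ/kT) = 2·e^(−0) + 3·e^(−2.112) + 3·e^(−2.615) + 1·e^(−4.818) = 2.000 + 0.3630 + 0.2195 + 0.008083 = 2.591.

Z = 2.6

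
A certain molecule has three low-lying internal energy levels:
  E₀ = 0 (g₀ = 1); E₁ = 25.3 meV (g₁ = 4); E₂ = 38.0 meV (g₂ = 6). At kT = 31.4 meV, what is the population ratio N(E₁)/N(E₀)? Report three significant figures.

n₁/n₀ = (g₁/g₀) exp[−(E₁−E₀)/kT] = (4/1) × exp(−(25.3 meV)/(31.4 meV)) = (4/1) × exp(-0.80573) = 1.79.

1.79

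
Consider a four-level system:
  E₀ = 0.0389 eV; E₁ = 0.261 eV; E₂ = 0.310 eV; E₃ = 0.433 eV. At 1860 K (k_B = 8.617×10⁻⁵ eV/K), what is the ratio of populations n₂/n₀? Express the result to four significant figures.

0.1843

k_BT = 8.617×10⁻⁵ × 1860 K = 0.160276 eV.
n₂/n₀ = exp[−(E₂−E₀)/kT] = exp(−(0.2711 eV)/(0.160276 eV)) = exp(-1.69146) = 0.1843.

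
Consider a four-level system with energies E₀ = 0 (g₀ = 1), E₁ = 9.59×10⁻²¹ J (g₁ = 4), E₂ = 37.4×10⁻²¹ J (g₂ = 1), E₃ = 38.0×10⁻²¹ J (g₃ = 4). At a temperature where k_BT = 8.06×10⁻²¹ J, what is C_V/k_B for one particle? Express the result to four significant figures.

0.6661

Eᵢ/kT = 0, 1.18983, 4.64020, 4.71464.
Z = Σ gᵢe^(−Eᵢ/kT) = 1·e^(−0) + 4·e^(−1.18983) + 1·e^(−4.64020) + 4·e^(−4.71464) = 1.00000 + 1.21709 + 0.00965577 + 0.0358524 = 2.26260.
⟨E⟩ = 5.92036, ⟨E²⟩ = 78.3216.
C_V/k_B = (⟨E²⟩ − ⟨E⟩²)/(kT)² = (78.3216 − 35.0507)/64.9636 = 0.6661.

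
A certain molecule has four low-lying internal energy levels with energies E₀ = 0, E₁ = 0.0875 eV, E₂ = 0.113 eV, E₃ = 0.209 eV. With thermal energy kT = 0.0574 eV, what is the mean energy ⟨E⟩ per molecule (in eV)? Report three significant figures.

Eᵢ/kT = 0, 1.5244, 1.9686, 3.6411.
Z = Σ e^(−Eᵢ/kT) = e^(−0) + e^(−1.5244) + e^(−1.9686) + e^(−3.6411) = 1.0000 + 0.21775 + 0.13965 + 0.026223 = 1.3836.
⟨E⟩ = Σ Eᵢ e^(−Eᵢ/kT) / Z = (0·1.0000 + 0.0875·0.21775 + 0.113·0.13965 + 0.209·0.026223) / 1.3836 = 0.0291 eV.

0.0291 eV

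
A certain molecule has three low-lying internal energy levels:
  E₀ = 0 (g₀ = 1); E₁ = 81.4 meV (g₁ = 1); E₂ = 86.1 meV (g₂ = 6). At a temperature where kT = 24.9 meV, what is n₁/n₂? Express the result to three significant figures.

0.201

n₁/n₂ = (g₁/g₂) exp[−(E₁−E₂)/kT] = (1/6) × exp(−(-4.7 meV)/(24.9 meV)) = (1/6) × exp(0.18876) = 0.201.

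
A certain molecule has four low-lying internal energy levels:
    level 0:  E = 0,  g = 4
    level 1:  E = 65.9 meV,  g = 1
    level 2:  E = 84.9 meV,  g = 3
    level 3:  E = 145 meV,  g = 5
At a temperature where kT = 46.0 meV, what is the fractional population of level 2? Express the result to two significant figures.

Eᵢ/kT = 0, 1.433, 1.846, 3.152.
Z = Σ gᵢe^(−Eᵢ/kT) = 4·e^(−0) + 1·e^(−1.433) + 3·e^(−1.846) + 5·e^(−3.152) = 4.000 + 0.2386 + 0.4736 + 0.2138 = 4.926.
P₂ = g₂ e^(−E₂/kT) / Z = 0.4736/4.926 = 0.096.

0.096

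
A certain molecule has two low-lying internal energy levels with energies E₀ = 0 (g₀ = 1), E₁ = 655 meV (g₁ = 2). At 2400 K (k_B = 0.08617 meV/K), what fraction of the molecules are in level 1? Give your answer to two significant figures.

k_BT = 0.08617 × 2400 K = 206.8 meV.
Eᵢ/kT = 0, 3.167.
Z = Σ gᵢe^(−Eᵢ/kT) = 1·e^(−0) + 2·e^(−3.167) = 1.000 + 0.08426 = 1.084.
P₁ = g₁ e^(−E₁/kT) / Z = 0.08426/1.084 = 0.078.

0.078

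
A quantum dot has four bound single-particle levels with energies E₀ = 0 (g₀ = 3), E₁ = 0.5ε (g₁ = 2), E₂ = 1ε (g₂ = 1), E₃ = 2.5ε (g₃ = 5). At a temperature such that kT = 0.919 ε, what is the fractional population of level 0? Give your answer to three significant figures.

Eᵢ/kT = 0, 0.54407, 1.0881, 2.7203.
Z = Σ gᵢe^(−Eᵢ/kT) = 3·e^(−0) + 2·e^(−0.54407) + 1·e^(−1.0881) + 5·e^(−2.7203) = 3.0000 + 1.1608 + 0.33686 + 0.32927 = 4.8269.
P₀ = g₀ e^(−E₀/kT) / Z = 3.0000/4.8269 = 0.622.

0.622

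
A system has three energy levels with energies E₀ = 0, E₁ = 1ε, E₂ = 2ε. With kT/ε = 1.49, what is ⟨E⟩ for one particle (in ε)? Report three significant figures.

Eᵢ/kT = 0, 0.67114, 1.3423.
Z = Σ e^(−Eᵢ/kT) = e^(−0) + e^(−0.67114) + e^(−1.3423) = 1.0000 + 0.51113 + 0.26124 = 1.7724.
⟨E⟩ = Σ Eᵢ e^(−Eᵢ/kT) / Z = (0·1.0000 + 1·0.51113 + 2·0.26124) / 1.7724 = 0.583 ε.

0.583 ε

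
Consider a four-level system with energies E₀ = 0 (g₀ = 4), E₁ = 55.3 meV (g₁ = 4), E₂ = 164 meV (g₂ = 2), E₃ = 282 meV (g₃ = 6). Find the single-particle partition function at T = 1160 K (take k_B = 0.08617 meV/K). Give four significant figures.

Z = 7.045

k_BT = 0.08617 × 1160 K = 99.9572 meV.
Eᵢ/kT = 0, 0.553237, 1.64070, 2.82121.
Z = Σ gᵢe^(−Eᵢ/kT) = 4·e^(−0) + 4·e^(−0.553237) + 2·e^(−1.64070) + 6·e^(−2.82121) = 4.00000 + 2.30034 + 0.387689 + 0.357203 = 7.04523.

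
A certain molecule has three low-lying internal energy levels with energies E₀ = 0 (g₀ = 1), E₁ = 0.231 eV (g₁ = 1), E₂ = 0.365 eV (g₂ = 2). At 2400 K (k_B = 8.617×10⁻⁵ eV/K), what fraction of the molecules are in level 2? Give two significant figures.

0.21

k_BT = 8.617×10⁻⁵ × 2400 K = 0.2068 eV.
Eᵢ/kT = 0, 1.117, 1.765.
Z = Σ gᵢe^(−Eᵢ/kT) = 1·e^(−0) + 1·e^(−1.117) + 2·e^(−1.765) = 1.000 + 0.3273 + 0.3424 = 1.670.
P₂ = g₂ e^(−E₂/kT) / Z = 0.3424/1.670 = 0.21.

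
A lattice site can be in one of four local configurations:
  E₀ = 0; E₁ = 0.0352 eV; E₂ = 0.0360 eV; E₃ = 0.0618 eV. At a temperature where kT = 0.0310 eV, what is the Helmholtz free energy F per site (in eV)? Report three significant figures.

Eᵢ/kT = 0, 1.1355, 1.1613, 1.9935.
Z = Σ e^(−Eᵢ/kT) = e^(−0) + e^(−1.1355) + e^(−1.1613) + e^(−1.9935) = 1.0000 + 0.32126 + 0.31308 + 0.13622 = 1.7706.
F = −kT ln Z = −0.0310 × ln(1.7706) = −0.0310 × 0.57132 = -0.0177 eV.

-0.0177 eV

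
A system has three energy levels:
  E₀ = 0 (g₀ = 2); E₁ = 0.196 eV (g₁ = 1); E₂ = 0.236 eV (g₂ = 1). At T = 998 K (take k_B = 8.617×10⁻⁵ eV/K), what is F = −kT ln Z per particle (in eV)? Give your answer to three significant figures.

k_BT = 8.617×10⁻⁵ × 998 K = 0.085998 eV.
Eᵢ/kT = 0, 2.2791, 2.7442.
Z = Σ gᵢe^(−Eᵢ/kT) = 2·e^(−0) + 1·e^(−2.2791) + 1·e^(−2.7442) = 2.0000 + 0.10238 + 0.064300 = 2.1667.
F = −kT ln Z = −0.085998 × ln(2.1667) = −0.085998 × 0.77321 = -0.0665 eV.

-0.0665 eV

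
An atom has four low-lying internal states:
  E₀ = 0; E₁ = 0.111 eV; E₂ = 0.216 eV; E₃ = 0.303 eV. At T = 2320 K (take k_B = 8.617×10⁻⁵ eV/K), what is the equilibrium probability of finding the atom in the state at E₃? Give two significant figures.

k_BT = 8.617×10⁻⁵ × 2320 K = 0.1999 eV.
Eᵢ/kT = 0, 0.5553, 1.081, 1.516.
Z = Σ e^(−Eᵢ/kT) = e^(−0) + e^(−0.5553) + e^(−1.081) + e^(−1.516) = 1.000 + 0.5739 + 0.3393 + 0.2196 = 2.133.
P₃ = e^(−E₃/kT) / Z = 0.2196/2.133 = 0.10.

0.10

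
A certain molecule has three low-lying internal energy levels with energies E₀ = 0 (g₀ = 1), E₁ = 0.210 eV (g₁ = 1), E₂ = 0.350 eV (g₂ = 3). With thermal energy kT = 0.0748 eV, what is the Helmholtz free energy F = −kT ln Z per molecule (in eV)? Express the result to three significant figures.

Eᵢ/kT = 0, 2.8075, 4.6791.
Z = Σ gᵢe^(−Eᵢ/kT) = 1·e^(−0) + 1·e^(−2.8075) + 3·e^(−4.6791) = 1.0000 + 0.060356 + 0.027862 = 1.0882.
F = −kT ln Z = −0.0748 × ln(1.0882) = −0.0748 × 0.084525 = -0.00632 eV.

-0.00632 eV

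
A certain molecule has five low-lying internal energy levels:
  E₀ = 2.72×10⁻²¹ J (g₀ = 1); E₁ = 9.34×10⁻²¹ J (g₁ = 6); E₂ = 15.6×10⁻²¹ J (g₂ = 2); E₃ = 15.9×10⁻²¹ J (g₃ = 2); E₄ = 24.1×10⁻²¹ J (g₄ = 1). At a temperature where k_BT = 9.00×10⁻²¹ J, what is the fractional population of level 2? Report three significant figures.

0.0974

Eᵢ/kT = 0.30222, 1.0378, 1.7333, 1.7667, 2.6778.
Z = Σ gᵢe^(−Eᵢ/kT) = 1·e^(−0.30222) + 6·e^(−1.0378) + 2·e^(−1.7333) + 2·e^(−1.7667) + 1·e^(−2.6778) = 0.73918 + 2.1254 + 0.35340 + 0.34179 + 0.068714 = 3.6285.
P₂ = g₂ e^(−E₂/kT) / Z = 0.35340/3.6285 = 0.0974.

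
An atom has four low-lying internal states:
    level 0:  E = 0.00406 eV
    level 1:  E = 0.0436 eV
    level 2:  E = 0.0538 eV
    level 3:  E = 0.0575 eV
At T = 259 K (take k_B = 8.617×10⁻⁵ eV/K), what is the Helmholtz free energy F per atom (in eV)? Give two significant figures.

k_BT = 8.617×10⁻⁵ × 259 K = 0.02232 eV.
Eᵢ/kT = 0.1819, 1.953, 2.410, 2.576.
Z = Σ e^(−Eᵢ/kT) = e^(−0.1819) + e^(−1.953) + e^(−2.410) + e^(−2.576) = 0.8337 + 0.1418 + 0.08982 + 0.07608 = 1.141.
F = −kT ln Z = −0.02232 × ln(1.141) = −0.02232 × 0.1319 = -0.0029 eV.

-0.0029 eV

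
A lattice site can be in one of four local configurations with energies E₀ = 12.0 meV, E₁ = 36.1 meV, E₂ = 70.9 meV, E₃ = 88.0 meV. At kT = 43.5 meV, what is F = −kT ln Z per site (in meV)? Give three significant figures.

-18.3 meV

Eᵢ/kT = 0.27586, 0.82989, 1.6299, 2.0230.
Z = Σ e^(−Eᵢ/kT) = e^(−0.27586) + e^(−0.82989) + e^(−1.6299) + e^(−2.0230) = 0.75892 + 0.43610 + 0.19595 + 0.13226 = 1.5232.
F = −kT ln Z = −43.5 × ln(1.5232) = −43.5 × 0.42081 = -18.3 meV.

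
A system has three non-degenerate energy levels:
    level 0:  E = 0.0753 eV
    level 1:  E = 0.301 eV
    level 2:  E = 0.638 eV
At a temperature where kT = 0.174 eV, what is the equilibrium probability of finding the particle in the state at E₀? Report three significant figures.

0.762

Eᵢ/kT = 0.43276, 1.7299, 3.6667.
Z = Σ e^(−Eᵢ/kT) = e^(−0.43276) + e^(−1.7299) + e^(−3.6667) = 0.64872 + 0.17730 + 0.025561 = 0.85158.
P₀ = e^(−E₀/kT) / Z = 0.64872/0.85158 = 0.762.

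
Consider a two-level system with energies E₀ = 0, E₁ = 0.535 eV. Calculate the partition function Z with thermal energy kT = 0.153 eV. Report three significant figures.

Eᵢ/kT = 0, 3.4967.
Z = Σ e^(−Eᵢ/kT) = e^(−0) + e^(−3.4967) = 1.0000 + 0.030297 = 1.0303.

Z = 1.03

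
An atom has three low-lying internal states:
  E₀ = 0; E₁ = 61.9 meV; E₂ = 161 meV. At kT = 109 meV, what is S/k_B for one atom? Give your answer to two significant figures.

Eᵢ/kT = 0, 0.5679, 1.477.
Z = Σ e^(−Eᵢ/kT) = e^(−0) + e^(−0.5679) + e^(−1.477) = 1.000 + 0.5667 + 0.2283 = 1.795.
⟨E⟩ = Σ EᵢPᵢ = 40.02 meV.
S/k_B = ln Z + ⟨E⟩/kT = ln(1.795) + 40.02/109 = 0.5850 + 0.3672 = 0.95.

0.95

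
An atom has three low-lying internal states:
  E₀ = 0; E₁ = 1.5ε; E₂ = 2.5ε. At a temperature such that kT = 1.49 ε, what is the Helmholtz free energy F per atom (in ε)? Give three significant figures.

-0.655 ε

Eᵢ/kT = 0, 1.0067, 1.6779.
Z = Σ e^(−Eᵢ/kT) = e^(−0) + e^(−1.0067) + e^(−1.6779) = 1.0000 + 0.36542 + 0.18677 = 1.5522.
F = −kT ln Z = −1.49 × ln(1.5522) = −1.49 × 0.43967 = -0.655 ε.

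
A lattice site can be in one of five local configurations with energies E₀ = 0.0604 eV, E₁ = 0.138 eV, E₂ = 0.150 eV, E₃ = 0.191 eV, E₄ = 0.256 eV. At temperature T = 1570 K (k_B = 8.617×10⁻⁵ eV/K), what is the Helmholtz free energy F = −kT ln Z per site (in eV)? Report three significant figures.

-0.0738 eV

k_BT = 8.617×10⁻⁵ × 1570 K = 0.13529 eV.
Eᵢ/kT = 0.44645, 1.0200, 1.1087, 1.4118, 1.8922.
Z = Σ e^(−Eᵢ/kT) = e^(−0.44645) + e^(−1.0200) + e^(−1.1087) + e^(−1.4118) + e^(−1.8922) = 0.63990 + 0.36059 + 0.32999 + 0.24370 + 0.15074 = 1.7249.
F = −kT ln Z = −0.13529 × ln(1.7249) = −0.13529 × 0.54517 = -0.0738 eV.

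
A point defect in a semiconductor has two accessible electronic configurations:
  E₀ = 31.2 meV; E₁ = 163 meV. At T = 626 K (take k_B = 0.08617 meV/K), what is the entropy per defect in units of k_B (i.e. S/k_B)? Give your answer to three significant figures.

k_BT = 0.08617 × 626 K = 53.942 meV.
Eᵢ/kT = 0.57840, 3.0218.
Z = Σ e^(−Eᵢ/kT) = e^(−0.57840) + e^(−3.0218) = 0.56079 + 0.048713 = 0.60950.
⟨E⟩ = Σ EᵢPᵢ = 41.734 meV.
S/k_B = ln Z + ⟨E⟩/kT = ln(0.60950) + 41.734/53.942 = -0.49512 + 0.77368 = 0.279.

0.279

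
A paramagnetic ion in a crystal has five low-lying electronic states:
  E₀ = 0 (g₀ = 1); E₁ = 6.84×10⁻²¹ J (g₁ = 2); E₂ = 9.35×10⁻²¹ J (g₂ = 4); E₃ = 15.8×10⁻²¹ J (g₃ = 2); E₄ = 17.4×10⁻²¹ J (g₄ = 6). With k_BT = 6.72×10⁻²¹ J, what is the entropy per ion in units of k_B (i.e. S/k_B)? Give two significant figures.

Eᵢ/kT = 0, 1.018, 1.391, 2.351, 2.589.
Z = Σ gᵢe^(−Eᵢ/kT) = 1·e^(−0) + 2·e^(−1.018) + 4·e^(−1.391) + 2·e^(−2.351) + 6·e^(−2.589) = 1.000 + 0.7226 + 0.9953 + 0.1905 + 0.4506 = 3.359.
⟨E⟩ = Σ EᵢPᵢ = 7.472 ×10⁻²¹ J.
S/k_B = ln Z + ⟨E⟩/kT = ln(3.359) + 7.472/6.72 = 1.212 + 1.112 = 2.3.

2.3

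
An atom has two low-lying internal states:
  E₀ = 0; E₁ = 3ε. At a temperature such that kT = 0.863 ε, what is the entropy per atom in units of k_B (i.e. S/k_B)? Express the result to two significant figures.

0.13

Eᵢ/kT = 0, 3.476.
Z = Σ e^(−Eᵢ/kT) = e^(−0) + e^(−3.476) = 1.000 + 0.03093 = 1.031.
⟨E⟩ = Σ EᵢPᵢ = 0.09000 ε.
S/k_B = ln Z + ⟨E⟩/kT = ln(1.031) + 0.09000/0.863 = 0.03053 + 0.1043 = 0.13.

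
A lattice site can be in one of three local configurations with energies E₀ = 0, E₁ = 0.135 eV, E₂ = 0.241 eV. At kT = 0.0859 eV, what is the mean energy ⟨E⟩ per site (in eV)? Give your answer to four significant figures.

0.03360 eV

Eᵢ/kT = 0, 1.57159, 2.80559.
Z = Σ e^(−Eᵢ/kT) = e^(−0) + e^(−1.57159) + e^(−2.80559) = 1.00000 + 0.207715 + 0.0604711 = 1.26819.
⟨E⟩ = Σ Eᵢ e^(−Eᵢ/kT) / Z = (0·1.00000 + 0.135·0.207715 + 0.241·0.0604711) / 1.26819 = 0.03360 eV.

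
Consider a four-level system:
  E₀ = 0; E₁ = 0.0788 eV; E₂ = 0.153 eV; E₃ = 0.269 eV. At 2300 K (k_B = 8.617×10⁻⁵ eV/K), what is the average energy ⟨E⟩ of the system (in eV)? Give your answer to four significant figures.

k_BT = 8.617×10⁻⁵ × 2300 K = 0.198191 eV.
Eᵢ/kT = 0, 0.397596, 0.771983, 1.35728.
Z = Σ e^(−Eᵢ/kT) = e^(−0) + e^(−0.397596) + e^(−0.771983) + e^(−1.35728) = 1.00000 + 0.671933 + 0.462096 + 0.257360 = 2.39139.
⟨E⟩ = Σ Eᵢ e^(−Eᵢ/kT) / Z = (0·1.00000 + 0.0788·0.671933 + 0.153·0.462096 + 0.269·0.257360) / 2.39139 = 0.08066 eV.

0.08066 eV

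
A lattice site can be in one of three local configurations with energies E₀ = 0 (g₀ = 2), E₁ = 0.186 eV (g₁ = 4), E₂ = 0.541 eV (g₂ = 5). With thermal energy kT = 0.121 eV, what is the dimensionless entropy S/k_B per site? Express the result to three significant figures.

1.61

Eᵢ/kT = 0, 1.5372, 4.4711.
Z = Σ gᵢe^(−Eᵢ/kT) = 2·e^(−0) + 4·e^(−1.5372) + 5·e^(−4.4711) = 2.0000 + 0.85993 + 0.057174 = 2.9171.
⟨E⟩ = Σ EᵢPᵢ = 0.065434 eV.
S/k_B = ln Z + ⟨E⟩/kT = ln(2.9171) + 0.065434/0.121 = 1.0706 + 0.54078 = 1.61.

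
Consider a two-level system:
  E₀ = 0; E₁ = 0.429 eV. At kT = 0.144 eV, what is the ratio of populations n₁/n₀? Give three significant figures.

0.0508

n₁/n₀ = exp[−(E₁−E₀)/kT] = exp(−(0.429 eV)/(0.144 eV)) = exp(-2.9792) = 0.0508.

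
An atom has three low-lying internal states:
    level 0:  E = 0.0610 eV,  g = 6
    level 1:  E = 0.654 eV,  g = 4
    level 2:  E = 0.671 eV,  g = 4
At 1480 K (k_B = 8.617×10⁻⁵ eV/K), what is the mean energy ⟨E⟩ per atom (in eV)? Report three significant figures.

k_BT = 8.617×10⁻⁵ × 1480 K = 0.12753 eV.
Eᵢ/kT = 0.47832, 5.1282, 5.2615.
Z = Σ gᵢe^(−Eᵢ/kT) = 6·e^(−0.47832) + 4·e^(−5.1282) + 4·e^(−5.2615) = 3.7189 + 0.023709 + 0.020750 = 3.7634.
⟨E⟩ = Σ Eᵢ gᵢe^(−Eᵢ/kT) / Z = (0.0610·3.7189 + 0.654·0.023709 + 0.671·0.020750) / 3.7634 = 0.0681 eV.

0.0681 eV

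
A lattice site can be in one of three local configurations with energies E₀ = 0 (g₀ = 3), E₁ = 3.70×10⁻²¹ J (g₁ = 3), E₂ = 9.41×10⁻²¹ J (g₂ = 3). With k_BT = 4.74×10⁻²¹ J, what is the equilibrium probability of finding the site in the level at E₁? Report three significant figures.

Eᵢ/kT = 0, 0.78059, 1.9852.
Z = Σ gᵢe^(−Eᵢ/kT) = 3·e^(−0) + 3·e^(−0.78059) + 3·e^(−1.9852) = 3.0000 + 1.3744 + 0.41206 = 4.7865.
P₁ = g₁ e^(−E₁/kT) / Z = 1.3744/4.7865 = 0.287.

0.287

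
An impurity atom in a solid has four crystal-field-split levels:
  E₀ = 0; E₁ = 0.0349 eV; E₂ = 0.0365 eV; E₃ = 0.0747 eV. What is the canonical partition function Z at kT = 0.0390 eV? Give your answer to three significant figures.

Eᵢ/kT = 0, 0.89487, 0.93590, 1.9154.
Z = Σ e^(−Eᵢ/kT) = e^(−0) + e^(−0.89487) + e^(−0.93590) + e^(−1.9154) = 1.0000 + 0.40866 + 0.39223 + 0.14728 = 1.9482.

Z = 1.95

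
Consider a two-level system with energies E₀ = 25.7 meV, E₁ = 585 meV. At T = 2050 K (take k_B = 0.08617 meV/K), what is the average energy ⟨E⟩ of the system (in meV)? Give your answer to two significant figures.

k_BT = 0.08617 × 2050 K = 176.6 meV.
Eᵢ/kT = 0.1455, 3.313.
Z = Σ e^(−Eᵢ/kT) = e^(−0.1455) + e^(−3.313) = 0.8646 + 0.03641 = 0.9010.
⟨E⟩ = Σ Eᵢ e^(−Eᵢ/kT) / Z = (25.7·0.8646 + 585·0.03641) / 0.9010 = 48 meV.

48 meV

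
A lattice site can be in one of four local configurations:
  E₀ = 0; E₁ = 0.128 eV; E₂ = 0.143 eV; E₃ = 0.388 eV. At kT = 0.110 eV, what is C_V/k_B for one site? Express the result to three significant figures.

0.515

Eᵢ/kT = 0, 1.1636, 1.3000, 3.5273.
Z = Σ e^(−Eᵢ/kT) = e^(−0) + e^(−1.1636) + e^(−1.3000) + e^(−3.5273) = 1.0000 + 0.31236 + 0.27253 + 0.029384 = 1.6143.
⟨E⟩ = 0.055972 eV, ⟨E²⟩ = 0.0093627 eV².
C_V/k_B = (⟨E²⟩ − ⟨E⟩²)/(kT)² = (0.0093627 − 0.0031329)/0.012100 = 0.515.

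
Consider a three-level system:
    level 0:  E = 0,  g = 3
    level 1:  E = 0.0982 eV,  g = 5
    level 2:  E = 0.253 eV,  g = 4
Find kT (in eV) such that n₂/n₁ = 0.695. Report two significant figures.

n₂/n₁ = (g₂/g₁) exp[−(E₂−E₁)/kT] = 0.695.
⇒ (E₂−E₁)/kT = ln((4/5)/0.695) = ln(1.151) = 0.1406.
kT = 0.1548 eV / 0.1406 = 1.1 eV.

1.1 eV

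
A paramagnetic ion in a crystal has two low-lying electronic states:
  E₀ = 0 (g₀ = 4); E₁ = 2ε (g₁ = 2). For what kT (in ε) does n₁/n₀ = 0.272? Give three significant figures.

n₁/n₀ = (g₁/g₀) exp[−(E₁−E₀)/kT] = 0.272.
⇒ (E₁−E₀)/kT = ln((2/4)/0.272) = ln(1.8382) = 0.60879.
kT = 2ε / 0.60879 = 3.29 ε.

3.29 ε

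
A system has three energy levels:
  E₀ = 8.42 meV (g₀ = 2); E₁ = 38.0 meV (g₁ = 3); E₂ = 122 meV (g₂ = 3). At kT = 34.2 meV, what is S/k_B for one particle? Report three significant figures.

1.65

Eᵢ/kT = 0.24620, 1.1111, 3.5673.
Z = Σ gᵢe^(−Eᵢ/kT) = 2·e^(−0.24620) + 3·e^(−1.1111) + 3·e^(−3.5673) = 1.5635 + 0.98759 + 0.084696 = 2.6358.
⟨E⟩ = Σ EᵢPᵢ = 23.153 meV.
S/k_B = ln Z + ⟨E⟩/kT = ln(2.6358) + 23.153/34.2 = 0.96919 + 0.67699 = 1.65.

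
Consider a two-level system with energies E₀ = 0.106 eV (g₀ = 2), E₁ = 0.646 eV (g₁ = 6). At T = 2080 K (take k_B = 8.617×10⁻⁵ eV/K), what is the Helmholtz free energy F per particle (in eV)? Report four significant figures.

k_BT = 8.617×10⁻⁵ × 2080 K = 0.179234 eV.
Eᵢ/kT = 0.591406, 3.60423.
Z = Σ gᵢe^(−Eᵢ/kT) = 2·e^(−0.591406) + 6·e^(−3.60423) = 1.10710 + 0.163250 = 1.27035.
F = −kT ln Z = −0.179234 × ln(1.27035) = −0.179234 × 0.239292 = -0.04289 eV.

-0.04289 eV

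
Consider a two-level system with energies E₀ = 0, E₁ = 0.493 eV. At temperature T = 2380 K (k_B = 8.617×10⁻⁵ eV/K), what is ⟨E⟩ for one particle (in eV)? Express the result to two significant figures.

0.041 eV

k_BT = 8.617×10⁻⁵ × 2380 K = 0.2051 eV.
Eᵢ/kT = 0, 2.404.
Z = Σ e^(−Eᵢ/kT) = e^(−0) + e^(−2.404) = 1.000 + 0.09036 = 1.090.
⟨E⟩ = Σ Eᵢ e^(−Eᵢ/kT) / Z = (0·1.000 + 0.493·0.09036) / 1.090 = 0.041 eV.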